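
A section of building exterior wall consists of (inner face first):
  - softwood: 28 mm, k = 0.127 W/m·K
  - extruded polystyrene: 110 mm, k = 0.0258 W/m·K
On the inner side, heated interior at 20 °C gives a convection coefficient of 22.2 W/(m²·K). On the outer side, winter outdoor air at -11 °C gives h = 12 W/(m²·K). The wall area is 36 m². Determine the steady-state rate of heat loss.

Treating each layer as a thermal resistance in series:
R_inner film = 1/(h_i·A) = 1/(22.2×36) = 0.001251 K/W
R_softwood = L/(kA) = 0.028/(0.127×36) = 0.006124 K/W
R_extruded polystyrene = L/(kA) = 0.11/(0.0258×36) = 0.1184 K/W
R_outer film = 1/(h_o·A) = 1/(12×36) = 0.002315 K/W
R_total = 0.1281 K/W
Q = ΔT / R_total = 31 / 0.1281

Q ≈ 242 W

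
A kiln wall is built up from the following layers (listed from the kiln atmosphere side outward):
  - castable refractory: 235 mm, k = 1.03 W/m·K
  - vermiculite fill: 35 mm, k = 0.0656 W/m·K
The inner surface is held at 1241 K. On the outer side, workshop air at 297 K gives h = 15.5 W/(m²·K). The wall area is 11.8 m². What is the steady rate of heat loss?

Q ≈ 13500 W

Series thermal resistances:
R_castable refractory = L/(kA) = 0.235/(1.03×11.8) = 0.01934 K/W
R_vermiculite fill = L/(kA) = 0.035/(0.0656×11.8) = 0.04521 K/W
R_outer film = 1/(h_o·A) = 1/(15.5×11.8) = 0.005467 K/W
R_total = 0.07002 K/W
Q = ΔT / R_total = 944 / 0.07002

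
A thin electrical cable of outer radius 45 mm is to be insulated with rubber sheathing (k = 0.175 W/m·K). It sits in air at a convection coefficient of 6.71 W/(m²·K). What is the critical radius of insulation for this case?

r_cr ≈ 26.1 mm

For a cylinder r_cr = k/h = 0.175/6.71
r_cr = 26.1 mm; since the bare radius (45 mm) is above r_cr, any added insulation will reduce heat loss.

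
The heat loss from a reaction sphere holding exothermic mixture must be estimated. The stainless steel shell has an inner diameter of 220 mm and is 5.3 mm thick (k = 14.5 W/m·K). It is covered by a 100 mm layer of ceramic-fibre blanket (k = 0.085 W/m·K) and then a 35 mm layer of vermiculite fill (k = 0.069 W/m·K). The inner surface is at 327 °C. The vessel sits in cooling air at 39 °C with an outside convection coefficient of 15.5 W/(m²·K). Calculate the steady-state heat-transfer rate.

Q ≈ 62.5 W

Radial (spherical) resistances in series:
R_stainless steel shell = (1/0.11 − 1/0.1153)/(4π×14.5) = 0.002293 K/W
R_ceramic-fibre blanket = (1/0.1153 − 1/0.2153)/(4π×0.085) = 3.771 K/W
R_vermiculite fill = (1/0.2153 − 1/0.2503)/(4π×0.069) = 0.749 K/W
R_outer film = 1/(h·4πr_o²) = 1/(15.5×4π×0.2503²) = 0.08195 K/W
R_total = 4.605 K/W
Q = ΔT/R_total = 288/4.605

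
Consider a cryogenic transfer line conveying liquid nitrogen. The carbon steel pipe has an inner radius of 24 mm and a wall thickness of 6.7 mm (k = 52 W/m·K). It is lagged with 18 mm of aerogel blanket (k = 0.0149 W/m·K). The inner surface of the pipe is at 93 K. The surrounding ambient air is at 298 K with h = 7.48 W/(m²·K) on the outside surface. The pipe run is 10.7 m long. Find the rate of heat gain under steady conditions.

Q ≈ 409 W

Per-layer cylindrical resistances, series-summed:
R_carbon steel pipe wall = ln(30.7/24)/(2π×52×10.7) = 7.043×10^-5 K/W
R_aerogel blanket = ln(48.7/30.7)/(2π×0.0149×10.7) = 0.4606 K/W
R_outer film = 1/(h_o·2πr_oL) = 1/(7.48×2π×0.0487×10.7) = 0.04083 K/W
R_total = 0.5015 K/W
Q = ΔT/R_total = 205/0.5015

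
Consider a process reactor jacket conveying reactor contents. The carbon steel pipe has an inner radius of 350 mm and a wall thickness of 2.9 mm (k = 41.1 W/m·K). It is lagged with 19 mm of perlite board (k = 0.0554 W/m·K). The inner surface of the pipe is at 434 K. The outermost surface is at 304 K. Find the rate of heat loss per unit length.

q′ ≈ 863 W/m

Treating each annulus and film as a series resistance:
R_carbon steel pipe wall = ln(352.9/350)/(2π×41.1×1) = 3.195×10^-5 K/W
R_perlite board = ln(371.9/352.9)/(2π×0.0554×1) = 0.1507 K/W
R_total = 0.1507 K/W
Q = ΔT/R_total = 130/0.1507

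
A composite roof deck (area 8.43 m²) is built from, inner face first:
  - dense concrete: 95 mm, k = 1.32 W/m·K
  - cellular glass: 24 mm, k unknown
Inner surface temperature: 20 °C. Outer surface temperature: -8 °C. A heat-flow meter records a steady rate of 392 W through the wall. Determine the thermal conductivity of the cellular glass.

k ≈ 0.0453 W/(m·K)

Model the wall as resistances in series:
R_dense concrete = L/(kA) = 0.095/(1.32×8.43) = 0.008537 K/W
Sum of known resistances R_other = 0.008537 K/W
Total R = ΔT/Q = 28/392 = 0.07143 K/W
R_cellular glass = R_total − R_other = 0.06289 K/W
k = L/(R·A) = 0.024/(0.06289×8.43)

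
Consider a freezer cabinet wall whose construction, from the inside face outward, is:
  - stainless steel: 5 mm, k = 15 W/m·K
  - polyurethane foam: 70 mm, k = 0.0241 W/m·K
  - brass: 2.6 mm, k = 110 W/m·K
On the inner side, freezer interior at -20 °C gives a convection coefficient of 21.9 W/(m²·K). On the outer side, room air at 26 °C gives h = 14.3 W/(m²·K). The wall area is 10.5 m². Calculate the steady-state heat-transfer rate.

Treating each layer as a thermal resistance in series:
R_inner film = 1/(h_i·A) = 1/(21.9×10.5) = 0.004349 K/W
R_stainless steel = L/(kA) = 0.005/(15×10.5) = 3.175×10^-5 K/W
R_polyurethane foam = L/(kA) = 0.07/(0.0241×10.5) = 0.2766 K/W
R_brass = L/(kA) = 0.0026/(110×10.5) = 2.251×10^-6 K/W
R_outer film = 1/(h_o·A) = 1/(14.3×10.5) = 0.00666 K/W
R_total = 0.2877 K/W
Q = ΔT / R_total = 46 / 0.2877

Q ≈ 160 W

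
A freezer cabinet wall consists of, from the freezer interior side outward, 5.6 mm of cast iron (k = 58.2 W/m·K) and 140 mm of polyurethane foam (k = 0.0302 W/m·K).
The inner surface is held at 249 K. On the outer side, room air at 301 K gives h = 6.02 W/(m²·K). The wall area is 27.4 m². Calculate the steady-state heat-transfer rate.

Q ≈ 297 W

Using the resistance-network approach (series):
R_cast iron = L/(kA) = 0.0056/(58.2×27.4) = 3.512×10^-6 K/W
R_polyurethane foam = L/(kA) = 0.14/(0.0302×27.4) = 0.1692 K/W
R_outer film = 1/(h_o·A) = 1/(6.02×27.4) = 0.006063 K/W
R_total = 0.1753 K/W
Q = ΔT / R_total = 52 / 0.1753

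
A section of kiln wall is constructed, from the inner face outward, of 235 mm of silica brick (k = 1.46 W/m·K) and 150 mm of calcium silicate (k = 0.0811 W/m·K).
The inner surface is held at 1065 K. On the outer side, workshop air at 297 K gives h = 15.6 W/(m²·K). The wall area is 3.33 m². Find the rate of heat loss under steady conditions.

Treating each layer as a thermal resistance in series:
R_silica brick = L/(kA) = 0.235/(1.46×3.33) = 0.04834 K/W
R_calcium silicate = L/(kA) = 0.15/(0.0811×3.33) = 0.5554 K/W
R_outer film = 1/(h_o·A) = 1/(15.6×3.33) = 0.01925 K/W
R_total = 0.623 K/W
Q = ΔT / R_total = 768 / 0.623

Q ≈ 1230 W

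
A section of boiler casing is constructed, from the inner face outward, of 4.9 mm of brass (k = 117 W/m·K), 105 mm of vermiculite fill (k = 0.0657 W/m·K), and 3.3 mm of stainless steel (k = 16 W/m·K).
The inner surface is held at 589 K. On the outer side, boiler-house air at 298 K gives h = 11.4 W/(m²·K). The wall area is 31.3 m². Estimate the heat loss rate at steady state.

Q ≈ 5400 W

Thermal resistances in series:
R_brass = L/(kA) = 0.0049/(117×31.3) = 1.338×10^-6 K/W
R_vermiculite fill = L/(kA) = 0.105/(0.0657×31.3) = 0.05106 K/W
R_stainless steel = L/(kA) = 0.0033/(16×31.3) = 6.589×10^-6 K/W
R_outer film = 1/(h_o·A) = 1/(11.4×31.3) = 0.002803 K/W
R_total = 0.05387 K/W
Q = ΔT / R_total = 291 / 0.05387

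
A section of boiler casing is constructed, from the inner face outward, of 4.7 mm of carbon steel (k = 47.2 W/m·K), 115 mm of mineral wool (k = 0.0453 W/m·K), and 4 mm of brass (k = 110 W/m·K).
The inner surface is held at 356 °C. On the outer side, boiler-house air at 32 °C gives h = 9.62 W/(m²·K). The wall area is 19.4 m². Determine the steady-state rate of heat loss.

Q ≈ 2380 W

Model the wall as resistances in series:
R_carbon steel = L/(kA) = 0.0047/(47.2×19.4) = 5.133×10^-6 K/W
R_mineral wool = L/(kA) = 0.115/(0.0453×19.4) = 0.1309 K/W
R_brass = L/(kA) = 0.004/(110×19.4) = 1.874×10^-6 K/W
R_outer film = 1/(h_o·A) = 1/(9.62×19.4) = 0.005358 K/W
R_total = 0.1362 K/W
Q = ΔT / R_total = 324 / 0.1362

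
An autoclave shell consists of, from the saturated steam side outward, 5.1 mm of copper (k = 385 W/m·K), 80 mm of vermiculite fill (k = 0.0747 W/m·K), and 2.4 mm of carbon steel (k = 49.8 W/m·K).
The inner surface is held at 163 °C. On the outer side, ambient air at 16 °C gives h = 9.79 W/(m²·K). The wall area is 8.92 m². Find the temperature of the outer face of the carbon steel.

Series thermal resistances:
R_copper = L/(kA) = 0.0051/(385×8.92) = 1.485×10^-6 K/W
R_vermiculite fill = L/(kA) = 0.08/(0.0747×8.92) = 0.1201 K/W
R_carbon steel = L/(kA) = 0.0024/(49.8×8.92) = 5.403×10^-6 K/W
R_outer film = 1/(h_o·A) = 1/(9.79×8.92) = 0.01145 K/W
R_total = 0.1315 K/W;  Q = ΔT/R_total = 147/0.1315 = 1118 W
T_interface = T_inner − Q·ΣR(inner→interface) = 163 − 1120×0.1201

T ≈ 28.8 °C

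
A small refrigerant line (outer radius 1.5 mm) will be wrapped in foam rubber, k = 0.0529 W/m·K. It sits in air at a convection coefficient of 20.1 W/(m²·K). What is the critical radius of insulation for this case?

For a cylinder r_cr = k/h = 0.0529/20.1
r_cr = 2.63 mm; since the bare radius (1.5 mm) is below r_cr, adding a thin layer of insulation will *increase* heat loss.

r_cr ≈ 2.63 mm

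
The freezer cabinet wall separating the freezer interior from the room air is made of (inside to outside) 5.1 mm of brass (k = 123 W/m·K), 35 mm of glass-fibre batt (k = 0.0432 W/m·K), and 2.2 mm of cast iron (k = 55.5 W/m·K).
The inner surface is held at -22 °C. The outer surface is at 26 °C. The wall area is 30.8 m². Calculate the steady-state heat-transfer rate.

Q ≈ 1820 W

Model the wall as resistances in series:
R_brass = L/(kA) = 0.0051/(123×30.8) = 1.346×10^-6 K/W
R_glass-fibre batt = L/(kA) = 0.035/(0.0432×30.8) = 0.0263 K/W
R_cast iron = L/(kA) = 0.0022/(55.5×30.8) = 1.287×10^-6 K/W
R_total = 0.02631 K/W
Q = ΔT / R_total = 48 / 0.02631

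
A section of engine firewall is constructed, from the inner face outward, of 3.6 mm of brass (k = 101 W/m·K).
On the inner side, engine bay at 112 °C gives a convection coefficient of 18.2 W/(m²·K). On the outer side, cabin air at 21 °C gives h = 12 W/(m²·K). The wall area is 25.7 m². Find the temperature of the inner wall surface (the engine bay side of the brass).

T ≈ 75.9 °C

Using the resistance-network approach (series):
R_inner film = 1/(h_i·A) = 1/(18.2×25.7) = 0.002138 K/W
R_brass = L/(kA) = 0.0036/(101×25.7) = 1.387×10^-6 K/W
R_outer film = 1/(h_o·A) = 1/(12×25.7) = 0.003243 K/W
R_total = 0.005382 K/W;  Q = ΔT/R_total = 91/0.005382 = 16910 W
T_interface = T_inner − Q·ΣR(inner→interface) = 112 − 16900×0.002138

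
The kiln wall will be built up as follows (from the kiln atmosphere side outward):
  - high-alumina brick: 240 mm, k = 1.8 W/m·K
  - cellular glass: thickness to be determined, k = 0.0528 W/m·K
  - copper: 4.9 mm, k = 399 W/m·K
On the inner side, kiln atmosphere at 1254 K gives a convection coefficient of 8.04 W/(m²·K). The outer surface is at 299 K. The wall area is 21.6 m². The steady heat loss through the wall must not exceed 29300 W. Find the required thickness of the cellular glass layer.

L ≈ 23.6 mm

Model the wall as resistances in series:
R_inner film = 1/(h_i·A) = 1/(8.04×21.6) = 0.005758 K/W
R_high-alumina brick = L/(kA) = 0.24/(1.8×21.6) = 0.006173 K/W
R_copper = L/(kA) = 0.0049/(399×21.6) = 5.686×10^-7 K/W
Sum of the known resistances R_other = 0.01193 K/W
Required total resistance R_tot = ΔT/Q_allow = 955/29300 = 0.03259 K/W
R_cellular glass = R_tot − R_other = 0.02066 K/W
L = R·k·A = 0.02066×0.0528×21.6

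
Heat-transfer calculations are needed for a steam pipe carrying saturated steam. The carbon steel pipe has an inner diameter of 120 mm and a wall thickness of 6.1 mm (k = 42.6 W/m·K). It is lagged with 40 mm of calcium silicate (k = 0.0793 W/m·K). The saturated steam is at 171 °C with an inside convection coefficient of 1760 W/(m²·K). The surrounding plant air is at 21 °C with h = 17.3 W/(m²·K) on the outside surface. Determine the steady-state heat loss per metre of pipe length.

Radial resistances (cylindrical: R_cond = ln(r_o/r_i)/(2πkL), R_conv = 1/(h·2πrL)):
R_inner film = 1/(h_i·2πr₁L) = 1/(1760×2π×0.06×1) = 0.001507 K/W
R_carbon steel pipe wall = ln(66.1/60)/(2π×42.6×1) = 3.617×10^-4 K/W
R_calcium silicate = ln(106.1/66.1)/(2π×0.0793×1) = 0.9497 K/W
R_outer film = 1/(h_o·2πr_oL) = 1/(17.3×2π×0.1061×1) = 0.08671 K/W
R_total = 1.038 K/W
Q = ΔT/R_total = 150/1.038

q′ ≈ 144 W/m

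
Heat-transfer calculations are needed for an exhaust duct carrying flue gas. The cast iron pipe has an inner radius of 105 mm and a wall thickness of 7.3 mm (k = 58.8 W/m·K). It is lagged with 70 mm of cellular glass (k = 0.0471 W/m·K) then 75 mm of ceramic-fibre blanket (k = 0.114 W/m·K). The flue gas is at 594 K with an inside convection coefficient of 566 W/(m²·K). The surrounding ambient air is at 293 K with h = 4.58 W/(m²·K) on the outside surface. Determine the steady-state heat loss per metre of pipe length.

q′ ≈ 133 W/m

Treating each annulus and film as a series resistance:
R_inner film = 1/(h_i·2πr₁L) = 1/(566×2π×0.105×1) = 0.002678 K/W
R_cast iron pipe wall = ln(112.3/105)/(2π×58.8×1) = 1.819×10^-4 K/W
R_cellular glass = ln(182.3/112.3)/(2π×0.0471×1) = 1.637 K/W
R_ceramic-fibre blanket = ln(257.3/182.3)/(2π×0.114×1) = 0.4811 K/W
R_outer film = 1/(h_o·2πr_oL) = 1/(4.58×2π×0.2573×1) = 0.1351 K/W
R_total = 2.256 K/W
Q = ΔT/R_total = 301/2.256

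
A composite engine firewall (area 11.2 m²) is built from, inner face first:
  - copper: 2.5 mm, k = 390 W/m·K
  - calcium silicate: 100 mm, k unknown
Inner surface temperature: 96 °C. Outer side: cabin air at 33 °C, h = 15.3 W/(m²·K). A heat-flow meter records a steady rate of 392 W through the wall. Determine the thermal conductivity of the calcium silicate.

k ≈ 0.0576 W/(m·K)

Using the resistance-network approach (series):
R_copper = L/(kA) = 0.0025/(390×11.2) = 5.723×10^-7 K/W
R_outer film = 1/(h_o·A) = 1/(15.3×11.2) = 0.005836 K/W
Sum of known resistances R_other = 0.005836 K/W
Total R = ΔT/Q = 63/392 = 0.1607 K/W
R_calcium silicate = R_total − R_other = 0.1549 K/W
k = L/(R·A) = 0.1/(0.1549×11.2)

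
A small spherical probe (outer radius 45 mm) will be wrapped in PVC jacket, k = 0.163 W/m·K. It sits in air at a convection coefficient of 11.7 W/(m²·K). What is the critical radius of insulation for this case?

r_cr ≈ 27.9 mm

For a sphere r_cr = 2k/h = 2×0.163/11.7
r_cr = 27.9 mm; since the bare radius (45 mm) is above r_cr, any added insulation will reduce heat loss.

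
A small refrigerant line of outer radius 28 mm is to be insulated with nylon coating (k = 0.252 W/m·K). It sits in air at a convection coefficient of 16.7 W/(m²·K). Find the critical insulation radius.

For a cylinder r_cr = k/h = 0.252/16.7
r_cr = 15.1 mm; since the bare radius (28 mm) is above r_cr, any added insulation will reduce heat loss.

r_cr ≈ 15.1 mm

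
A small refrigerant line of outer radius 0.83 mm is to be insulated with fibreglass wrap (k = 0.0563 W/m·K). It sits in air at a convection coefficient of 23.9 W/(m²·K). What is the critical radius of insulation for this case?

r_cr ≈ 2.36 mm

For a cylinder r_cr = k/h = 0.0563/23.9
r_cr = 2.36 mm; since the bare radius (0.83 mm) is below r_cr, adding a thin layer of insulation will *increase* heat loss.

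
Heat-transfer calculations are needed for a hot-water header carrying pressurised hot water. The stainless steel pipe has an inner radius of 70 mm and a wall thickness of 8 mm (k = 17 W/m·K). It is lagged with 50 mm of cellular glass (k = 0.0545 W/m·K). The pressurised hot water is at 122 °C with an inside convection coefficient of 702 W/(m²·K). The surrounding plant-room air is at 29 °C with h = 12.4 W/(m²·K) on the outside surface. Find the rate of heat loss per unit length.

Per-layer cylindrical resistances, series-summed:
R_inner film = 1/(h_i·2πr₁L) = 1/(702×2π×0.07×1) = 0.003239 K/W
R_stainless steel pipe wall = ln(78/70)/(2π×17×1) = 0.001013 K/W
R_cellular glass = ln(128/78)/(2π×0.0545×1) = 1.446 K/W
R_outer film = 1/(h_o·2πr_oL) = 1/(12.4×2π×0.128×1) = 0.1003 K/W
R_total = 1.551 K/W
Q = ΔT/R_total = 93/1.551

q′ ≈ 60 W/m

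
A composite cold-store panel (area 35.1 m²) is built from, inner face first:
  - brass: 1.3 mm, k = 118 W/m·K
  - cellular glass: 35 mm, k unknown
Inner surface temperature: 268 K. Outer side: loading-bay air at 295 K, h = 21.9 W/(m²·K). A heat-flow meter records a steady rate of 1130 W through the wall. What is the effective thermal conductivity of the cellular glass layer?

Using the resistance-network approach (series):
R_brass = L/(kA) = 0.0013/(118×35.1) = 3.139×10^-7 K/W
R_outer film = 1/(h_o·A) = 1/(21.9×35.1) = 0.001301 K/W
Sum of known resistances R_other = 0.001301 K/W
Total R = ΔT/Q = 27/1130 = 0.02389 K/W
R_cellular glass = R_total − R_other = 0.02259 K/W
k = L/(R·A) = 0.035/(0.02259×35.1)

k ≈ 0.0441 W/(m·K)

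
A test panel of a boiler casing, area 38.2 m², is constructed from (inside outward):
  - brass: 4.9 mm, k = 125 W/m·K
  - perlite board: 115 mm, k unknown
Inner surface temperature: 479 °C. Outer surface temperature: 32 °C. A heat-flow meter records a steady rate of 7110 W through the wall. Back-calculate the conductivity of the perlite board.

k ≈ 0.0479 W/(m·K)

Model the wall as resistances in series:
R_brass = L/(kA) = 0.0049/(125×38.2) = 1.026×10^-6 K/W
Sum of known resistances R_other = 1.026×10^-6 K/W
Total R = ΔT/Q = 447/7110 = 0.06287 K/W
R_perlite board = R_total − R_other = 0.06287 K/W
k = L/(R·A) = 0.115/(0.06287×38.2)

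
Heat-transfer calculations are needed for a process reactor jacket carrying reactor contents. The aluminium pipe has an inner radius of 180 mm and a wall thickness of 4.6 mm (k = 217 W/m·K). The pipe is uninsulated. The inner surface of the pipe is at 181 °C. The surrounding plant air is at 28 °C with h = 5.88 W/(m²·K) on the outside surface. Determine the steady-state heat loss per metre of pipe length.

Cylindrical conduction, so R = ln(r₂/r₁)/(2πkL) per layer, in series:
R_aluminium pipe wall = ln(184.6/180)/(2π×217×1) = 1.851×10^-5 K/W
R_outer film = 1/(h_o·2πr_oL) = 1/(5.88×2π×0.1846×1) = 0.1466 K/W
R_total = 0.1466 K/W
Q = ΔT/R_total = 153/0.1466

q′ ≈ 1040 W/m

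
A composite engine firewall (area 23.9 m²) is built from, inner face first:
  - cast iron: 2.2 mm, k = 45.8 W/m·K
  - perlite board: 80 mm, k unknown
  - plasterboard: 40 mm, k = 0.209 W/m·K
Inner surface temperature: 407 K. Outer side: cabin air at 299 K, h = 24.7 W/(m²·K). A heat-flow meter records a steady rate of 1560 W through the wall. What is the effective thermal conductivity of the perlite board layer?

k ≈ 0.0562 W/(m·K)

Using the resistance-network approach (series):
R_cast iron = L/(kA) = 0.0022/(45.8×23.9) = 2.01×10^-6 K/W
R_plasterboard = L/(kA) = 0.04/(0.209×23.9) = 0.008008 K/W
R_outer film = 1/(h_o·A) = 1/(24.7×23.9) = 0.001694 K/W
Sum of known resistances R_other = 0.009704 K/W
Total R = ΔT/Q = 108/1560 = 0.06923 K/W
R_perlite board = R_total − R_other = 0.05953 K/W
k = L/(R·A) = 0.08/(0.05953×23.9)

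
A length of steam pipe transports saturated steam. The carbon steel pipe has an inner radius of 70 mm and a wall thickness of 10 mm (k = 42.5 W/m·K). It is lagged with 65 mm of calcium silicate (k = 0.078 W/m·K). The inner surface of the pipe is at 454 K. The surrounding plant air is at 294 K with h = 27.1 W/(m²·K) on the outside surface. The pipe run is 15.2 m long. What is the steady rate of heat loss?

Q ≈ 1940 W

Per-layer cylindrical resistances, series-summed:
R_carbon steel pipe wall = ln(80/70)/(2π×42.5×15.2) = 3.29×10^-5 K/W
R_calcium silicate = ln(145/80)/(2π×0.078×15.2) = 0.07983 K/W
R_outer film = 1/(h_o·2πr_oL) = 1/(27.1×2π×0.145×15.2) = 0.002665 K/W
R_total = 0.08253 K/W
Q = ΔT/R_total = 160/0.08253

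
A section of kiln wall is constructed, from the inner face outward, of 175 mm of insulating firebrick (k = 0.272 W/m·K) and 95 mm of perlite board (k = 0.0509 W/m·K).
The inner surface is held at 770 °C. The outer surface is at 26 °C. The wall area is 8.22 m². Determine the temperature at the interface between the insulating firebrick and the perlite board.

Thermal resistances in series:
R_insulating firebrick = L/(kA) = 0.175/(0.272×8.22) = 0.07827 K/W
R_perlite board = L/(kA) = 0.095/(0.0509×8.22) = 0.2271 K/W
R_total = 0.3053 K/W;  Q = ΔT/R_total = 744/0.3053 = 2437 W
T_interface = T_inner − Q·ΣR(inner→interface) = 770 − 2440×0.07827

T ≈ 579 °C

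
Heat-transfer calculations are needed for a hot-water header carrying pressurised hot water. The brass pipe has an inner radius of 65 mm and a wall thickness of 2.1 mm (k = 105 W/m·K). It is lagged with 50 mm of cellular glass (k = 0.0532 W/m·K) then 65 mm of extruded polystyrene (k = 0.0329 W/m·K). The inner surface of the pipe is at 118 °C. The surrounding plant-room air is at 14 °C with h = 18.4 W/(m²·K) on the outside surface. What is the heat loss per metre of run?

For a radial system each layer contributes R = ln(r_out/r_in)/(2πkL); films add R = 1/(hA).
R_brass pipe wall = ln(67.1/65)/(2π×105×1) = 4.82×10^-5 K/W
R_cellular glass = ln(117.1/67.1)/(2π×0.0532×1) = 1.666 K/W
R_extruded polystyrene = ln(182.1/117.1)/(2π×0.0329×1) = 2.136 K/W
R_outer film = 1/(h_o·2πr_oL) = 1/(18.4×2π×0.1821×1) = 0.0475 K/W
R_total = 3.849 K/W
Q = ΔT/R_total = 104/3.849

q′ ≈ 27 W/m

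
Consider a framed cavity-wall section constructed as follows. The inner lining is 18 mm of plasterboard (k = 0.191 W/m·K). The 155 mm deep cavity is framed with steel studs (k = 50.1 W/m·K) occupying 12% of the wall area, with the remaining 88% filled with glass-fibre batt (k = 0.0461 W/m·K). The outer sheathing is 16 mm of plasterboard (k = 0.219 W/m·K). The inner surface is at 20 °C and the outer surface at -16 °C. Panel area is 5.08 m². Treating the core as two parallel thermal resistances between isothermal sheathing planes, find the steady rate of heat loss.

Q ≈ 948 W

Sheathing layers in series; stud and cavity paths in parallel between them.
R_inner = 0.018/(0.191×5.08) = 0.01855 K/W
R_stud  = 0.155/(50.1×0.12×5.08) = 0.005075 K/W
R_cav   = 0.155/(0.0461×0.88×5.08) = 0.7521 K/W
1/R_core = 1/R_stud + 1/R_cav → R_core = 0.005041 K/W
R_outer = 0.016/(0.219×5.08) = 0.01438 K/W
R_total = 0.03797 K/W
Q = ΔT/R_total = 36/0.03797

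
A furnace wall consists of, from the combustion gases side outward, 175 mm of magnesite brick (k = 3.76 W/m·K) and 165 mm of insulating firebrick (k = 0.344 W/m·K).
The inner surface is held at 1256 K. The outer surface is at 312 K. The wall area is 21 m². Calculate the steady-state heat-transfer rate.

Series thermal resistances:
R_magnesite brick = L/(kA) = 0.175/(3.76×21) = 0.002216 K/W
R_insulating firebrick = L/(kA) = 0.165/(0.344×21) = 0.02284 K/W
R_total = 0.02506 K/W
Q = ΔT / R_total = 944 / 0.02506

Q ≈ 37700 W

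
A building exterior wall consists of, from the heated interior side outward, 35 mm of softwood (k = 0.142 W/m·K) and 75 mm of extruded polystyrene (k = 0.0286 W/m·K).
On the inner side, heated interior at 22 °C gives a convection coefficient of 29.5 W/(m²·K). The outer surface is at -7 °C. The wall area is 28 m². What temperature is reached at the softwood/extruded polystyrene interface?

Using the resistance-network approach (series):
R_inner film = 1/(h_i·A) = 1/(29.5×28) = 0.001211 K/W
R_softwood = L/(kA) = 0.035/(0.142×28) = 0.008803 K/W
R_extruded polystyrene = L/(kA) = 0.075/(0.0286×28) = 0.09366 K/W
R_total = 0.1037 K/W;  Q = ΔT/R_total = 29/0.1037 = 279.7 W
T_interface = T_inner − Q·ΣR(inner→interface) = 22 − 280×0.01001

T ≈ 19.2 °C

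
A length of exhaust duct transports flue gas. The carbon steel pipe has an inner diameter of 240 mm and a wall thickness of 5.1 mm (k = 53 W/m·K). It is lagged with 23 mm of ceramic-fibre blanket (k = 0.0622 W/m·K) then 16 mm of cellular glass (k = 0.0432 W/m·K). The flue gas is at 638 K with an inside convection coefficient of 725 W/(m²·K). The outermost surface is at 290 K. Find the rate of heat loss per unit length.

Treating each annulus and film as a series resistance:
R_inner film = 1/(h_i·2πr₁L) = 1/(725×2π×0.12×1) = 0.001829 K/W
R_carbon steel pipe wall = ln(125.1/120)/(2π×53×1) = 1.25×10^-4 K/W
R_ceramic-fibre blanket = ln(148.1/125.1)/(2π×0.0622×1) = 0.4319 K/W
R_cellular glass = ln(164.1/148.1)/(2π×0.0432×1) = 0.3779 K/W
R_total = 0.8118 K/W
Q = ΔT/R_total = 348/0.8118

q′ ≈ 429 W/m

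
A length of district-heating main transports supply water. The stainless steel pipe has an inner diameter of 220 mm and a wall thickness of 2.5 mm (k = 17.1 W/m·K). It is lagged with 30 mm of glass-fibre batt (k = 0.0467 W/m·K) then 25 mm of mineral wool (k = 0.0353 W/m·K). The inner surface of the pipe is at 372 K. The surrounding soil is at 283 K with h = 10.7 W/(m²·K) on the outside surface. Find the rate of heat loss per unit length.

q′ ≈ 54.8 W/m

Radial resistances (cylindrical: R_cond = ln(r_o/r_i)/(2πkL), R_conv = 1/(h·2πrL)):
R_stainless steel pipe wall = ln(112.5/110)/(2π×17.1×1) = 2.092×10^-4 K/W
R_glass-fibre batt = ln(142.5/112.5)/(2π×0.0467×1) = 0.8056 K/W
R_mineral wool = ln(167.5/142.5)/(2π×0.0353×1) = 0.7288 K/W
R_outer film = 1/(h_o·2πr_oL) = 1/(10.7×2π×0.1675×1) = 0.0888 K/W
R_total = 1.623 K/W
Q = ΔT/R_total = 89/1.623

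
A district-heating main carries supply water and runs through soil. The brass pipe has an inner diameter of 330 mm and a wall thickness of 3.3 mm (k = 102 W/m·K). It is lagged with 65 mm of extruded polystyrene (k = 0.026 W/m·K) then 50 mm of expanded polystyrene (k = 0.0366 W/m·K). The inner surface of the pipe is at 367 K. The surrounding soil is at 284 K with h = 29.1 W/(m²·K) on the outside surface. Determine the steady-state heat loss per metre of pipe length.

q′ ≈ 29 W/m

Treating each annulus and film as a series resistance:
R_brass pipe wall = ln(168.3/165)/(2π×102×1) = 3.09×10^-5 K/W
R_extruded polystyrene = ln(233.3/168.3)/(2π×0.026×1) = 1.999 K/W
R_expanded polystyrene = ln(283.3/233.3)/(2π×0.0366×1) = 0.8444 K/W
R_outer film = 1/(h_o·2πr_oL) = 1/(29.1×2π×0.2833×1) = 0.01931 K/W
R_total = 2.863 K/W
Q = ΔT/R_total = 83/2.863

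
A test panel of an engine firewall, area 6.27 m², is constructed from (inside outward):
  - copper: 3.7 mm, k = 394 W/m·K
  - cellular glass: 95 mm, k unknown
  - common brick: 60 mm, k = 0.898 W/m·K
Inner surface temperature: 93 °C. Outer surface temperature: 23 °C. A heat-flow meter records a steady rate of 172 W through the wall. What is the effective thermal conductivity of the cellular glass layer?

Thermal resistances in series:
R_copper = L/(kA) = 0.0037/(394×6.27) = 1.498×10^-6 K/W
R_common brick = L/(kA) = 0.06/(0.898×6.27) = 0.01066 K/W
Sum of known resistances R_other = 0.01066 K/W
Total R = ΔT/Q = 70/172 = 0.407 K/W
R_cellular glass = R_total − R_other = 0.3963 K/W
k = L/(R·A) = 0.095/(0.3963×6.27)

k ≈ 0.0382 W/(m·K)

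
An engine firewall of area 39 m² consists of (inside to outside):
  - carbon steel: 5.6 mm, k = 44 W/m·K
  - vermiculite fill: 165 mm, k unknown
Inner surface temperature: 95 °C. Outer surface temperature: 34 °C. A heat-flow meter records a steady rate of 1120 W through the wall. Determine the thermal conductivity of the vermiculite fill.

k ≈ 0.0777 W/(m·K)

Model the wall as resistances in series:
R_carbon steel = L/(kA) = 0.0056/(44×39) = 3.263×10^-6 K/W
Sum of known resistances R_other = 3.263×10^-6 K/W
Total R = ΔT/Q = 61/1120 = 0.05446 K/W
R_vermiculite fill = R_total − R_other = 0.05446 K/W
k = L/(R·A) = 0.165/(0.05446×39)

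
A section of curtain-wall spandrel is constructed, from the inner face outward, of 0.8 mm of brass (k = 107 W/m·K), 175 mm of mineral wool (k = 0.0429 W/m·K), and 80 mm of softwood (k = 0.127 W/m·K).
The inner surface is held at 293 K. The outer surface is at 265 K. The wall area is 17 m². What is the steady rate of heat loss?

Model the wall as resistances in series:
R_brass = L/(kA) = 0.0008/(107×17) = 4.398×10^-7 K/W
R_mineral wool = L/(kA) = 0.175/(0.0429×17) = 0.24 K/W
R_softwood = L/(kA) = 0.08/(0.127×17) = 0.03705 K/W
R_total = 0.277 K/W
Q = ΔT / R_total = 28 / 0.277

Q ≈ 101 W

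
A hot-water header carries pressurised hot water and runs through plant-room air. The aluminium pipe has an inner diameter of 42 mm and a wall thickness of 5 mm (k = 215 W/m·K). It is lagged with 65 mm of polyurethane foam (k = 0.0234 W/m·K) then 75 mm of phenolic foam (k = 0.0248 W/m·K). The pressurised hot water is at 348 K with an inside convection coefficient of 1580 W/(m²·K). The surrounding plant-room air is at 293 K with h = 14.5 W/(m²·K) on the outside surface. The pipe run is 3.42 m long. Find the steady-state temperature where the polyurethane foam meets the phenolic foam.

Per-layer cylindrical resistances, series-summed:
R_inner film = 1/(h_i·2πr₁L) = 1/(1580×2π×0.021×3.42) = 0.001403 K/W
R_aluminium pipe wall = ln(26/21)/(2π×215×3.42) = 4.623×10^-5 K/W
R_polyurethane foam = ln(91/26)/(2π×0.0234×3.42) = 2.491 K/W
R_phenolic foam = ln(166/91)/(2π×0.0248×3.42) = 1.128 K/W
R_outer film = 1/(h_o·2πr_oL) = 1/(14.5×2π×0.166×3.42) = 0.01933 K/W
R_total = 3.64 K/W
Q = ΔT/R_total = 55/3.64
Q = 15.1 W
T_interface = T_inner − Q·ΣR(inner→interface) = 348 − 15.1×2.493

T ≈ 310 K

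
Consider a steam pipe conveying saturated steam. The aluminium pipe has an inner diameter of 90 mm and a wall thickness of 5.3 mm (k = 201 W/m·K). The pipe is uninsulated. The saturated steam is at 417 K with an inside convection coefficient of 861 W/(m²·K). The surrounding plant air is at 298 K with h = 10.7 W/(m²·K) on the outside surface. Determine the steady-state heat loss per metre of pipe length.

q′ ≈ 397 W/m

Cylindrical conduction, so R = ln(r₂/r₁)/(2πkL) per layer, in series:
R_inner film = 1/(h_i·2πr₁L) = 1/(861×2π×0.045×1) = 0.004108 K/W
R_aluminium pipe wall = ln(50.3/45)/(2π×201×1) = 8.816×10^-5 K/W
R_outer film = 1/(h_o·2πr_oL) = 1/(10.7×2π×0.0503×1) = 0.2957 K/W
R_total = 0.2999 K/W
Q = ΔT/R_total = 119/0.2999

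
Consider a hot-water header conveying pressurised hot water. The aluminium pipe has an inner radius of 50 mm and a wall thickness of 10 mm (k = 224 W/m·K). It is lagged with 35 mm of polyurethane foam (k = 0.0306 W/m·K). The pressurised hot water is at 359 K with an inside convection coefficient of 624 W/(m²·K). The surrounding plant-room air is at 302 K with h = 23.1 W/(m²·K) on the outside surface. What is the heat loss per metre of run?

q′ ≈ 23.1 W/m

Cylindrical conduction, so R = ln(r₂/r₁)/(2πkL) per layer, in series:
R_inner film = 1/(h_i·2πr₁L) = 1/(624×2π×0.05×1) = 0.005101 K/W
R_aluminium pipe wall = ln(60/50)/(2π×224×1) = 1.295×10^-4 K/W
R_polyurethane foam = ln(95/60)/(2π×0.0306×1) = 2.39 K/W
R_outer film = 1/(h_o·2πr_oL) = 1/(23.1×2π×0.095×1) = 0.07252 K/W
R_total = 2.468 K/W
Q = ΔT/R_total = 57/2.468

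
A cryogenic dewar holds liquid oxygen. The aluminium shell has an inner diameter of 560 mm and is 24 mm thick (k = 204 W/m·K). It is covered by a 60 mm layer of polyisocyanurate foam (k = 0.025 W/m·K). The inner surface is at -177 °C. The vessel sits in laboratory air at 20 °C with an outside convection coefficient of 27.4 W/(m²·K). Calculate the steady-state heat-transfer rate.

Each spherical layer contributes R = (1/r_i − 1/r_o)/(4πk):
R_aluminium shell = (1/0.28 − 1/0.304)/(4π×204) = 1.1×10^-4 K/W
R_polyisocyanurate foam = (1/0.304 − 1/0.364)/(4π×0.025) = 1.726 K/W
R_outer film = 1/(h·4πr_o²) = 1/(27.4×4π×0.364²) = 0.02192 K/W
R_total = 1.748 K/W
Q = ΔT/R_total = 197/1.748

Q ≈ 113 W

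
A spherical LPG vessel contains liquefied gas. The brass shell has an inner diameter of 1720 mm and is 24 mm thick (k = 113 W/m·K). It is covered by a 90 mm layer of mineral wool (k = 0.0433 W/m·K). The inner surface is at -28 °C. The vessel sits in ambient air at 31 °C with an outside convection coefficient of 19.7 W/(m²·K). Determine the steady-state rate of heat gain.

Q ≈ 300 W

Radial (spherical) resistances in series:
R_brass shell = (1/0.86 − 1/0.884)/(4π×113) = 2.223×10^-5 K/W
R_mineral wool = (1/0.884 − 1/0.974)/(4π×0.0433) = 0.1921 K/W
R_outer film = 1/(h·4πr_o²) = 1/(19.7×4π×0.974²) = 0.004258 K/W
R_total = 0.1964 K/W
Q = ΔT/R_total = 59/0.1964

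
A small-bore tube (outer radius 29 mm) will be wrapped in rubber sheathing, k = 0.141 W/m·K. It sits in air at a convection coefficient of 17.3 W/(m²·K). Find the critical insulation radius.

For a cylinder r_cr = k/h = 0.141/17.3
r_cr = 8.15 mm; since the bare radius (29 mm) is above r_cr, any added insulation will reduce heat loss.

r_cr ≈ 8.15 mm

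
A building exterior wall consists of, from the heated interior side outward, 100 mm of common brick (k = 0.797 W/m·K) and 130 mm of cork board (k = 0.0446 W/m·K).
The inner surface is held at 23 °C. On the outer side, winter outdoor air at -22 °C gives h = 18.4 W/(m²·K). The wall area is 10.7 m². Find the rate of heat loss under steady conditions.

Q ≈ 156 W

Using the resistance-network approach (series):
R_common brick = L/(kA) = 0.1/(0.797×10.7) = 0.01173 K/W
R_cork board = L/(kA) = 0.13/(0.0446×10.7) = 0.2724 K/W
R_outer film = 1/(h_o·A) = 1/(18.4×10.7) = 0.005079 K/W
R_total = 0.2892 K/W
Q = ΔT / R_total = 45 / 0.2892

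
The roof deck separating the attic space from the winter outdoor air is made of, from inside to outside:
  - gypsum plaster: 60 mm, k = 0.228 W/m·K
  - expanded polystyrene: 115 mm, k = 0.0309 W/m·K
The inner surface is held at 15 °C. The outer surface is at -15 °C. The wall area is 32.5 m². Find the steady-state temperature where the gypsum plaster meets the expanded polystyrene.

T ≈ 13 °C

Model the wall as resistances in series:
R_gypsum plaster = L/(kA) = 0.06/(0.228×32.5) = 0.008097 K/W
R_expanded polystyrene = L/(kA) = 0.115/(0.0309×32.5) = 0.1145 K/W
R_total = 0.1226 K/W;  Q = ΔT/R_total = 30/0.1226 = 244.7 W
T_interface = T_inner − Q·ΣR(inner→interface) = 15 − 245×0.008097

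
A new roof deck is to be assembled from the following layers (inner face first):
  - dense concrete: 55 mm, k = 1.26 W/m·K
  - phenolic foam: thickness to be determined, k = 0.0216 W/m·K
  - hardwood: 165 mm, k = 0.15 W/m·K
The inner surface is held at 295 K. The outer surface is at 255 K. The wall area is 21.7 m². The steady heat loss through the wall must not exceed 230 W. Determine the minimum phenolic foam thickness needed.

Treating each layer as a thermal resistance in series:
R_dense concrete = L/(kA) = 0.055/(1.26×21.7) = 0.002012 K/W
R_hardwood = L/(kA) = 0.165/(0.15×21.7) = 0.05069 K/W
Sum of the known resistances R_other = 0.0527 K/W
Required total resistance R_tot = ΔT/Q_allow = 40/230 = 0.1739 K/W
R_phenolic foam = R_tot − R_other = 0.1212 K/W
L = R·k·A = 0.1212×0.0216×21.7

L ≈ 56.8 mm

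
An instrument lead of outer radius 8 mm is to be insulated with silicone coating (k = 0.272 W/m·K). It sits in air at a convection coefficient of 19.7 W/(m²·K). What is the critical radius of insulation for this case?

For a cylinder r_cr = k/h = 0.272/19.7
r_cr = 13.8 mm; since the bare radius (8 mm) is below r_cr, adding a thin layer of insulation will *increase* heat loss.

r_cr ≈ 13.8 mm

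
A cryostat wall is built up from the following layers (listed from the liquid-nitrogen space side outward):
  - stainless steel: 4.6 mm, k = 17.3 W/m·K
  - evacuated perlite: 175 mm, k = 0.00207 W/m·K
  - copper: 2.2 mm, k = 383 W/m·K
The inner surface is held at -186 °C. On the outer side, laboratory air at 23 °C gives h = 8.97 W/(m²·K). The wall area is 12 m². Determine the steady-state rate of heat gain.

Treating each layer as a thermal resistance in series:
R_stainless steel = L/(kA) = 0.0046/(17.3×12) = 2.216×10^-5 K/W
R_evacuated perlite = L/(kA) = 0.175/(0.00207×12) = 7.045 K/W
R_copper = L/(kA) = 0.0022/(383×12) = 4.787×10^-7 K/W
R_outer film = 1/(h_o·A) = 1/(8.97×12) = 0.00929 K/W
R_total = 7.054 K/W
Q = ΔT / R_total = 209 / 7.054

Q ≈ 29.6 W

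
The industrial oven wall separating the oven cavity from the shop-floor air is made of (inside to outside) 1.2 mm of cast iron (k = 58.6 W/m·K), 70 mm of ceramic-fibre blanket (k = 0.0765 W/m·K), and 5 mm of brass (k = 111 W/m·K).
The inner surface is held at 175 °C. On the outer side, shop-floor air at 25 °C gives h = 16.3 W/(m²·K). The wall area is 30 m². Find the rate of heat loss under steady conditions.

Q ≈ 4610 W

Using the resistance-network approach (series):
R_cast iron = L/(kA) = 0.0012/(58.6×30) = 6.826×10^-7 K/W
R_ceramic-fibre blanket = L/(kA) = 0.07/(0.0765×30) = 0.0305 K/W
R_brass = L/(kA) = 0.005/(111×30) = 1.502×10^-6 K/W
R_outer film = 1/(h_o·A) = 1/(16.3×30) = 0.002045 K/W
R_total = 0.03255 K/W
Q = ΔT / R_total = 150 / 0.03255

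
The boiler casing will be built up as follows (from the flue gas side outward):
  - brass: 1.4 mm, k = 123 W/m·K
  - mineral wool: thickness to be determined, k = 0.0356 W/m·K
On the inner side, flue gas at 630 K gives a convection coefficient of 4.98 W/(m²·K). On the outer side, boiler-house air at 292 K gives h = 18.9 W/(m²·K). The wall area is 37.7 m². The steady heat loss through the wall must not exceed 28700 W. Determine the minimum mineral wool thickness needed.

L ≈ 6.77 mm

Model the wall as resistances in series:
R_inner film = 1/(h_i·A) = 1/(4.98×37.7) = 0.005326 K/W
R_brass = L/(kA) = 0.0014/(123×37.7) = 3.019×10^-7 K/W
R_outer film = 1/(h_o·A) = 1/(18.9×37.7) = 0.001403 K/W
Sum of the known resistances R_other = 0.00673 K/W
Required total resistance R_tot = ΔT/Q_allow = 338/28700 = 0.01178 K/W
R_mineral wool = R_tot − R_other = 0.005047 K/W
L = R·k·A = 0.005047×0.0356×37.7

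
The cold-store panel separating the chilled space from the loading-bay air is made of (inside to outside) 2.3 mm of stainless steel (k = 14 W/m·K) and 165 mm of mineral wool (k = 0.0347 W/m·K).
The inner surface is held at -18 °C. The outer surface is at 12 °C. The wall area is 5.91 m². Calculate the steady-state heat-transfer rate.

Series thermal resistances:
R_stainless steel = L/(kA) = 0.0023/(14×5.91) = 2.78×10^-5 K/W
R_mineral wool = L/(kA) = 0.165/(0.0347×5.91) = 0.8046 K/W
R_total = 0.8046 K/W
Q = ΔT / R_total = 30 / 0.8046

Q ≈ 37.3 W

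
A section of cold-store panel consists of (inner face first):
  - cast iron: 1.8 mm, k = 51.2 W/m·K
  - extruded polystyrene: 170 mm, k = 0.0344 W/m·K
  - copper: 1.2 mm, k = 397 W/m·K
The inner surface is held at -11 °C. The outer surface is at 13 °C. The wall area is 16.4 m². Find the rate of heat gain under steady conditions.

Q ≈ 79.6 W

Using the resistance-network approach (series):
R_cast iron = L/(kA) = 0.0018/(51.2×16.4) = 2.144×10^-6 K/W
R_extruded polystyrene = L/(kA) = 0.17/(0.0344×16.4) = 0.3013 K/W
R_copper = L/(kA) = 0.0012/(397×16.4) = 1.843×10^-7 K/W
R_total = 0.3013 K/W
Q = ΔT / R_total = 24 / 0.3013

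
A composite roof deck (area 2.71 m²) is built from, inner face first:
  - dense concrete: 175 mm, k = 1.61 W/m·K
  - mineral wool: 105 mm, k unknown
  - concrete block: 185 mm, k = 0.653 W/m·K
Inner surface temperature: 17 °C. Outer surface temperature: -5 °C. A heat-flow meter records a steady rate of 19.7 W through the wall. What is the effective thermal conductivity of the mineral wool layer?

Using the resistance-network approach (series):
R_dense concrete = L/(kA) = 0.175/(1.61×2.71) = 0.04011 K/W
R_concrete block = L/(kA) = 0.185/(0.653×2.71) = 0.1045 K/W
Sum of known resistances R_other = 0.1447 K/W
Total R = ΔT/Q = 22/19.7 = 1.117 K/W
R_mineral wool = R_total − R_other = 0.9721 K/W
k = L/(R·A) = 0.105/(0.9721×2.71)

k ≈ 0.0399 W/(m·K)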